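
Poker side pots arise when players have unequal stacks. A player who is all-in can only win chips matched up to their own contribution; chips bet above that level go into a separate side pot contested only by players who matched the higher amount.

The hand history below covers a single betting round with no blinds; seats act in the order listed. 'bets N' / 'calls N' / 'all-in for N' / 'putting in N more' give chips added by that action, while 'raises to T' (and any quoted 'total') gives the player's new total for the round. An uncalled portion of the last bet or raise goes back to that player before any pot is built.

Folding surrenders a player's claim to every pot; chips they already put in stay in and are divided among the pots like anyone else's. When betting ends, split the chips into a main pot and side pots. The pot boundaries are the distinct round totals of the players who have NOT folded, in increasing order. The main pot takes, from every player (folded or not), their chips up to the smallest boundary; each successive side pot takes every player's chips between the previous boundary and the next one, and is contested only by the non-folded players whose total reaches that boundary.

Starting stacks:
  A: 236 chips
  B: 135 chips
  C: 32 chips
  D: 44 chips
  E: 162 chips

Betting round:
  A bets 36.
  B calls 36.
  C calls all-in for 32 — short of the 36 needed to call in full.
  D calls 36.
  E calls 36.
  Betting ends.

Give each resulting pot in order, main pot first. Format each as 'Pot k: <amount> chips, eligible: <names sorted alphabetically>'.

Pot 1: 160 chips, eligible: A, B, C, D, E
Pot 2: 16 chips, eligible: A, B, D, E

Derivation:
Contributions: A=36, B=36, C=32, D=36, E=36
Pot levels (distinct totals of non-folded players): 32, 36
Layer 1-32: 32 each from A, B, C, D, E = 32*5 = 160 chips; eligible A, B, C, D, E
Layer 33-36: 4 each from A, B, D, E = 4*4 = 16 chips; eligible A, B, D, E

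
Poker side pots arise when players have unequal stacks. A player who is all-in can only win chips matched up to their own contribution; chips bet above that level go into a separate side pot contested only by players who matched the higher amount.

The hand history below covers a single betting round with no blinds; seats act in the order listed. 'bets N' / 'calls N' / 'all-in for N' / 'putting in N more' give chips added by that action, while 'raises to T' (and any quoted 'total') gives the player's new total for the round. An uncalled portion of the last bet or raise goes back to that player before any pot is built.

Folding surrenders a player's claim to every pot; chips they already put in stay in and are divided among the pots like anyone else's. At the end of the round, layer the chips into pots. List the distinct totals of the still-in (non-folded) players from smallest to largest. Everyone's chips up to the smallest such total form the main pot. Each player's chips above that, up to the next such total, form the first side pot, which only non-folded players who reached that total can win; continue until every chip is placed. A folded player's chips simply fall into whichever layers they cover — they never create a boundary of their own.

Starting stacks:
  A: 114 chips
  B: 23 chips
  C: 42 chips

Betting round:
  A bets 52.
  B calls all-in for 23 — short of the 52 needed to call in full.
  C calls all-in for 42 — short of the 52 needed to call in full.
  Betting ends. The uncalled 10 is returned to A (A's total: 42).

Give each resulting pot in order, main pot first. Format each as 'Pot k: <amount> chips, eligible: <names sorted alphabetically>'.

Contributions (after 10 returned to A): A=42, B=23, C=42
Pot levels (distinct totals of non-folded players): 23, 42
Layer 1-23: 23 each from A, B, C = 23*3 = 69 chips; eligible A, B, C
Layer 24-42: 19 each from A, C = 19*2 = 38 chips; eligible A, C

Pot 1: 69 chips, eligible: A, B, C
Pot 2: 38 chips, eligible: A, C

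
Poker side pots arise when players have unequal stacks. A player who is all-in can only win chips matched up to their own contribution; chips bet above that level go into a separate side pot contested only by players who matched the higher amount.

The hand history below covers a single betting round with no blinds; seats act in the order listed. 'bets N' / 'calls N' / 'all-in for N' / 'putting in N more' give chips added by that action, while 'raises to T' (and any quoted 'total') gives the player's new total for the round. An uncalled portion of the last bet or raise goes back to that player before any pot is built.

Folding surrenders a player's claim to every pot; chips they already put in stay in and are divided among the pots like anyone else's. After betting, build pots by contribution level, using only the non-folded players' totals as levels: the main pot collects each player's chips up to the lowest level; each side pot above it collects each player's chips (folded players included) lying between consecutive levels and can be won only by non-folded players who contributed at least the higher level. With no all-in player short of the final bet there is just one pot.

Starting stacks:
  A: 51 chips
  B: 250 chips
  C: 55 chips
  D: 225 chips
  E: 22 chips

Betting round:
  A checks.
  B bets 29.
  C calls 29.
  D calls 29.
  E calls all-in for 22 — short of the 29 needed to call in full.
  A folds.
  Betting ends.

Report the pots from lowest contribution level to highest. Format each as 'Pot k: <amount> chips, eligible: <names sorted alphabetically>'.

Pot 1: 88 chips, eligible: B, C, D, E
Pot 2: 21 chips, eligible: B, C, D

Derivation:
Contributions: B=29, C=29, D=29, E=22
Folded: A
Pot levels (distinct totals of non-folded players): 22, 29
Layer 1-22: 22 each from B, C, D, E = 22*4 = 88 chips; eligible B, C, D, E
Layer 23-29: 7 each from B, C, D = 7*3 = 21 chips; eligible B, C, D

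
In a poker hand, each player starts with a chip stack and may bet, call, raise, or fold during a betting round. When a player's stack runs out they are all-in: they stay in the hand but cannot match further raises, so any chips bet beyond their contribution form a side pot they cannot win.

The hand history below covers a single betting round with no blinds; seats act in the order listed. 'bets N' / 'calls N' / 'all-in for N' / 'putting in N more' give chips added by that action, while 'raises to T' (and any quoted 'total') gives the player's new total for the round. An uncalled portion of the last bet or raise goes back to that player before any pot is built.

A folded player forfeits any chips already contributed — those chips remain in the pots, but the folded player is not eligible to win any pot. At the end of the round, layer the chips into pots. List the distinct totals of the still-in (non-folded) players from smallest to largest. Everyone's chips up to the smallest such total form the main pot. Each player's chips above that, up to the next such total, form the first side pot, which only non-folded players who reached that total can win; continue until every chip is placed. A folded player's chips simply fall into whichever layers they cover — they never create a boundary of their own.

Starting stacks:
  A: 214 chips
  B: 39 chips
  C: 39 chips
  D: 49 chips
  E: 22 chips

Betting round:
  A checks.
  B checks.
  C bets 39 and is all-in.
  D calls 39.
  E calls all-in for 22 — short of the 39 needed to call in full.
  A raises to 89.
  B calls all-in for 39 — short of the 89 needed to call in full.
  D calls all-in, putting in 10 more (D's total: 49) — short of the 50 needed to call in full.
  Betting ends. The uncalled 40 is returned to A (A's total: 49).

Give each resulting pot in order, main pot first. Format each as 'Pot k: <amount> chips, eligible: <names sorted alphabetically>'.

Contributions (after 40 returned to A): A=49, B=39, C=39, D=49, E=22
Pot levels (distinct totals of non-folded players): 22, 39, 49
Layer 1-22: 22 each from A, B, C, D, E = 22*5 = 110 chips; eligible A, B, C, D, E
Layer 23-39: 17 each from A, B, C, D = 17*4 = 68 chips; eligible A, B, C, D
Layer 40-49: 10 each from A, D = 10*2 = 20 chips; eligible A, D

Pot 1: 110 chips, eligible: A, B, C, D, E
Pot 2: 68 chips, eligible: A, B, C, D
Pot 3: 20 chips, eligible: A, D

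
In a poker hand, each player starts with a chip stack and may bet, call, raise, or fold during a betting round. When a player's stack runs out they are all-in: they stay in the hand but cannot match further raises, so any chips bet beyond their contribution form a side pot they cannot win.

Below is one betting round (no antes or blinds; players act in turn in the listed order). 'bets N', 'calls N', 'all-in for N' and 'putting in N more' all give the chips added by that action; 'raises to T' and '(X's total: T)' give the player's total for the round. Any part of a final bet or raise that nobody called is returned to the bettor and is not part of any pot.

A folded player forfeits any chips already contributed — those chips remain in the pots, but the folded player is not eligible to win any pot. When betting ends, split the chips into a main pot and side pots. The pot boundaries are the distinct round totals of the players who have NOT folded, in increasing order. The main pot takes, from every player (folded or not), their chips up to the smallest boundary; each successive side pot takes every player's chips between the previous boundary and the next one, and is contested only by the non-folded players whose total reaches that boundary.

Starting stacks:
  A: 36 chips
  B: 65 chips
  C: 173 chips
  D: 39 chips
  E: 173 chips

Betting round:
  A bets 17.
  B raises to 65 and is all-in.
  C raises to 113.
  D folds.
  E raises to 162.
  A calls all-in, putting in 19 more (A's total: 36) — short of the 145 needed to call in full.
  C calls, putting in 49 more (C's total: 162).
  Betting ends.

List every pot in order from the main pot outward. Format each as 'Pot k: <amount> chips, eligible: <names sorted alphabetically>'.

Pot 1: 144 chips, eligible: A, B, C, E
Pot 2: 87 chips, eligible: B, C, E
Pot 3: 194 chips, eligible: C, E

Derivation:
Contributions: A=36, B=65, C=162, E=162
Folded: D
Pot levels (distinct totals of non-folded players): 36, 65, 162
Layer 1-36: 36 each from A, B, C, E = 36*4 = 144 chips; eligible A, B, C, E
Layer 37-65: 29 each from B, C, E = 29*3 = 87 chips; eligible B, C, E
Layer 66-162: 97 each from C, E = 97*2 = 194 chips; eligible C, E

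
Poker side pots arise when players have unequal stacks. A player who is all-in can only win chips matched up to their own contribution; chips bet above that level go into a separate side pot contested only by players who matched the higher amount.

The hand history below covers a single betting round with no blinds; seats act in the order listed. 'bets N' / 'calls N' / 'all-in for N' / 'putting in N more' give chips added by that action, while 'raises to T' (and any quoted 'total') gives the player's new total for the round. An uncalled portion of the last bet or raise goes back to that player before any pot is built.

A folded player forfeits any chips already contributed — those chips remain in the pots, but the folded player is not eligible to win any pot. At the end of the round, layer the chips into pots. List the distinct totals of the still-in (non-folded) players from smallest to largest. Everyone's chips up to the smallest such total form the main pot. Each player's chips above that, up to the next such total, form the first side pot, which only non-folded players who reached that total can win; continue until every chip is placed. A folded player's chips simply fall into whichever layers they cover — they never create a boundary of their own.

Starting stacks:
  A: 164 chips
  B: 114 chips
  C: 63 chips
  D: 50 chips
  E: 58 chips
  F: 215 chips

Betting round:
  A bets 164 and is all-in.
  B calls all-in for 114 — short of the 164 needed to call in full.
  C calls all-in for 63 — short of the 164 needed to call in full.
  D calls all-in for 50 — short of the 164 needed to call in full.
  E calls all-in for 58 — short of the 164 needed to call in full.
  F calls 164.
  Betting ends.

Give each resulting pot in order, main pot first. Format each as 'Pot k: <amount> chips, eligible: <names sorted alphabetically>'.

Pot 1: 300 chips, eligible: A, B, C, D, E, F
Pot 2: 40 chips, eligible: A, B, C, E, F
Pot 3: 20 chips, eligible: A, B, C, F
Pot 4: 153 chips, eligible: A, B, F
Pot 5: 100 chips, eligible: A, F

Derivation:
Contributions: A=164, B=114, C=63, D=50, E=58, F=164
Pot levels (distinct totals of non-folded players): 50, 58, 63, 114, 164
Layer 1-50: 50 each from A, B, C, D, E, F = 50*6 = 300 chips; eligible A, B, C, D, E, F
Layer 51-58: 8 each from A, B, C, E, F = 8*5 = 40 chips; eligible A, B, C, E, F
Layer 59-63: 5 each from A, B, C, F = 5*4 = 20 chips; eligible A, B, C, F
Layer 64-114: 51 each from A, B, F = 51*3 = 153 chips; eligible A, B, F
Layer 115-164: 50 each from A, F = 50*2 = 100 chips; eligible A, F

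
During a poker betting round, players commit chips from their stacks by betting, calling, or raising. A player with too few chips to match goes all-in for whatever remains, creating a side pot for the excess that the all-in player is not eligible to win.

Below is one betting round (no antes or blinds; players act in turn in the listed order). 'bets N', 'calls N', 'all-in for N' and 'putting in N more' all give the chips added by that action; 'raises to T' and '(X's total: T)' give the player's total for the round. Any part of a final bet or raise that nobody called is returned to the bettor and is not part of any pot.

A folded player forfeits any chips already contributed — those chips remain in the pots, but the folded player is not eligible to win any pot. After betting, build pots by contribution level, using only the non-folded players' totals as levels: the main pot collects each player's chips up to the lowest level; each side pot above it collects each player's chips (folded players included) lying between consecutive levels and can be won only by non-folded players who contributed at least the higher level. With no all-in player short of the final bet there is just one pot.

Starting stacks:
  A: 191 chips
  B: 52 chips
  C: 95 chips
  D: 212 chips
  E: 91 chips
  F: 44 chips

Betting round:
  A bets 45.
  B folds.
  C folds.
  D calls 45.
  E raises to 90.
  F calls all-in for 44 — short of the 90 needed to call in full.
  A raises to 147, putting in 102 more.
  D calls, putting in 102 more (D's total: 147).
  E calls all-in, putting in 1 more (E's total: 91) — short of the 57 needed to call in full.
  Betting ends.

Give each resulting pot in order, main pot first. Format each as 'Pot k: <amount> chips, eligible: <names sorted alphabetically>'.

Contributions: A=147, D=147, E=91, F=44
Folded: B, C
Pot levels (distinct totals of non-folded players): 44, 91, 147
Layer 1-44: 44 each from A, D, E, F = 44*4 = 176 chips; eligible A, D, E, F
Layer 45-91: 47 each from A, D, E = 47*3 = 141 chips; eligible A, D, E
Layer 92-147: 56 each from A, D = 56*2 = 112 chips; eligible A, D

Pot 1: 176 chips, eligible: A, D, E, F
Pot 2: 141 chips, eligible: A, D, E
Pot 3: 112 chips, eligible: A, D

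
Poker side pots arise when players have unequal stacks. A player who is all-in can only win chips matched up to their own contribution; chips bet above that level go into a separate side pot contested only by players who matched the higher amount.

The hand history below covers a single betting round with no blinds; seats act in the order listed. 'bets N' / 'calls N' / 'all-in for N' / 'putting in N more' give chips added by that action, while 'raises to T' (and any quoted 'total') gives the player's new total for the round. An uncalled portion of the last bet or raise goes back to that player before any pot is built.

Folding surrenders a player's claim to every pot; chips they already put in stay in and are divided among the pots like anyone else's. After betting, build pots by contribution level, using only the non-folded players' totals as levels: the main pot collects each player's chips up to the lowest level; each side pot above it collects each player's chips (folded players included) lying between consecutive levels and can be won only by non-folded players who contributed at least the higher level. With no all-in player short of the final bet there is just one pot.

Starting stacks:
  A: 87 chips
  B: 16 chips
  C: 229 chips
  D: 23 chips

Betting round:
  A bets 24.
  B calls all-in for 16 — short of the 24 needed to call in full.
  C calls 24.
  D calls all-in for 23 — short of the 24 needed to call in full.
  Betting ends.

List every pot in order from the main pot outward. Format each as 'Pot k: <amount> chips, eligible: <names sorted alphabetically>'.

Pot 1: 64 chips, eligible: A, B, C, D
Pot 2: 21 chips, eligible: A, C, D
Pot 3: 2 chips, eligible: A, C

Derivation:
Contributions: A=24, B=16, C=24, D=23
Pot levels (distinct totals of non-folded players): 16, 23, 24
Layer 1-16: 16 each from A, B, C, D = 16*4 = 64 chips; eligible A, B, C, D
Layer 17-23: 7 each from A, C, D = 7*3 = 21 chips; eligible A, C, D
Layer 24-24: 1 each from A, C = 1*2 = 2 chips; eligible A, C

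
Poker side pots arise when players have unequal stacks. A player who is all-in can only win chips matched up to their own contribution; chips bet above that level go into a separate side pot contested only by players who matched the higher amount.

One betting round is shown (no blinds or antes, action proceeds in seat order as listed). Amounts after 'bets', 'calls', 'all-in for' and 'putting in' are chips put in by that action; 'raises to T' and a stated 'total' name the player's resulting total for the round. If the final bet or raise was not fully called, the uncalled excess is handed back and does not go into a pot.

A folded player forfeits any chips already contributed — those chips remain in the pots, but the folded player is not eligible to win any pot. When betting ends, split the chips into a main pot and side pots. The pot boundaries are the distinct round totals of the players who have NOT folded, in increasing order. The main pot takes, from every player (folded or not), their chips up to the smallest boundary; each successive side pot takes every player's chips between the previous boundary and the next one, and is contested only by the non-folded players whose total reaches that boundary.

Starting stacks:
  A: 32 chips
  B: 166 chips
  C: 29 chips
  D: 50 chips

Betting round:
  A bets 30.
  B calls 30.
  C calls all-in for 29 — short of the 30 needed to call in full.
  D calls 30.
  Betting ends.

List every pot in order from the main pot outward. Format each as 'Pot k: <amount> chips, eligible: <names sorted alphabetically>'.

Contributions: A=30, B=30, C=29, D=30
Pot levels (distinct totals of non-folded players): 29, 30
Layer 1-29: 29 each from A, B, C, D = 29*4 = 116 chips; eligible A, B, C, D
Layer 30-30: 1 each from A, B, D = 1*3 = 3 chips; eligible A, B, D

Pot 1: 116 chips, eligible: A, B, C, D
Pot 2: 3 chips, eligible: A, B, D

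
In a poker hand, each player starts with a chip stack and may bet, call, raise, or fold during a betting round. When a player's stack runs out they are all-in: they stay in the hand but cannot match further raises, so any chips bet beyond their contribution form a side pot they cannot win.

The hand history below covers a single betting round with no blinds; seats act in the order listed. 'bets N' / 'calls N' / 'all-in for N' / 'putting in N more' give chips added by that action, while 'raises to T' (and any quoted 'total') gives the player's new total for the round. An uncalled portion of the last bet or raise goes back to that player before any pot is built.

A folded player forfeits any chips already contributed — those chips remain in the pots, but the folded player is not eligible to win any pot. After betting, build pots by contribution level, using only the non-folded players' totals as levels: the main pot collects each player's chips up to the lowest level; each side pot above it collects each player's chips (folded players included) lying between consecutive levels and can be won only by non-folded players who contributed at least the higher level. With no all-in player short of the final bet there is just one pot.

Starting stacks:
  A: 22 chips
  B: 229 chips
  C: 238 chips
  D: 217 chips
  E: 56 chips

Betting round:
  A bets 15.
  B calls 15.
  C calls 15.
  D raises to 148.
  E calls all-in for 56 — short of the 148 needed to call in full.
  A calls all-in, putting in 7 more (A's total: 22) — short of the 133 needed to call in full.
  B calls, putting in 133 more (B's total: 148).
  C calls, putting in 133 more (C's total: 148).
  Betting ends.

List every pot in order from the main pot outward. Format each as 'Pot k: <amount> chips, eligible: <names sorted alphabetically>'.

Contributions: A=22, B=148, C=148, D=148, E=56
Pot levels (distinct totals of non-folded players): 22, 56, 148
Layer 1-22: 22 each from A, B, C, D, E = 22*5 = 110 chips; eligible A, B, C, D, E
Layer 23-56: 34 each from B, C, D, E = 34*4 = 136 chips; eligible B, C, D, E
Layer 57-148: 92 each from B, C, D = 92*3 = 276 chips; eligible B, C, D

Pot 1: 110 chips, eligible: A, B, C, D, E
Pot 2: 136 chips, eligible: B, C, D, E
Pot 3: 276 chips, eligible: B, C, D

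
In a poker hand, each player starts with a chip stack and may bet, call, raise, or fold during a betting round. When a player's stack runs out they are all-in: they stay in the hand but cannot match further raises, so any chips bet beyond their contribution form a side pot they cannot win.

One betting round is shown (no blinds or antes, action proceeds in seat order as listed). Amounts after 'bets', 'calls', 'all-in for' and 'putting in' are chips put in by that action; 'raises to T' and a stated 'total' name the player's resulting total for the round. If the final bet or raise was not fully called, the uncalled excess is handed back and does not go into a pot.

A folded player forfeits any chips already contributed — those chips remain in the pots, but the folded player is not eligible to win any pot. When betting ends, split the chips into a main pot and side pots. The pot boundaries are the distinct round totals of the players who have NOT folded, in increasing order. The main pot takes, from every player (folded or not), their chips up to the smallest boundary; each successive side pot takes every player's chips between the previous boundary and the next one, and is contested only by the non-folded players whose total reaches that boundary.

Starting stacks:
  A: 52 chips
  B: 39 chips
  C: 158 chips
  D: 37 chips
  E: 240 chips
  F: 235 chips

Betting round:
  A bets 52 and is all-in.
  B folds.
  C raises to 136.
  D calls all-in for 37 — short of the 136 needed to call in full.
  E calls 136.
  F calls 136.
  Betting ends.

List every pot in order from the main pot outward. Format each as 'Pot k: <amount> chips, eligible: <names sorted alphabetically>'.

Pot 1: 185 chips, eligible: A, C, D, E, F
Pot 2: 60 chips, eligible: A, C, E, F
Pot 3: 252 chips, eligible: C, E, F

Derivation:
Contributions: A=52, C=136, D=37, E=136, F=136
Folded: B
Pot levels (distinct totals of non-folded players): 37, 52, 136
Layer 1-37: 37 each from A, C, D, E, F = 37*5 = 185 chips; eligible A, C, D, E, F
Layer 38-52: 15 each from A, C, E, F = 15*4 = 60 chips; eligible A, C, E, F
Layer 53-136: 84 each from C, E, F = 84*3 = 252 chips; eligible C, E, F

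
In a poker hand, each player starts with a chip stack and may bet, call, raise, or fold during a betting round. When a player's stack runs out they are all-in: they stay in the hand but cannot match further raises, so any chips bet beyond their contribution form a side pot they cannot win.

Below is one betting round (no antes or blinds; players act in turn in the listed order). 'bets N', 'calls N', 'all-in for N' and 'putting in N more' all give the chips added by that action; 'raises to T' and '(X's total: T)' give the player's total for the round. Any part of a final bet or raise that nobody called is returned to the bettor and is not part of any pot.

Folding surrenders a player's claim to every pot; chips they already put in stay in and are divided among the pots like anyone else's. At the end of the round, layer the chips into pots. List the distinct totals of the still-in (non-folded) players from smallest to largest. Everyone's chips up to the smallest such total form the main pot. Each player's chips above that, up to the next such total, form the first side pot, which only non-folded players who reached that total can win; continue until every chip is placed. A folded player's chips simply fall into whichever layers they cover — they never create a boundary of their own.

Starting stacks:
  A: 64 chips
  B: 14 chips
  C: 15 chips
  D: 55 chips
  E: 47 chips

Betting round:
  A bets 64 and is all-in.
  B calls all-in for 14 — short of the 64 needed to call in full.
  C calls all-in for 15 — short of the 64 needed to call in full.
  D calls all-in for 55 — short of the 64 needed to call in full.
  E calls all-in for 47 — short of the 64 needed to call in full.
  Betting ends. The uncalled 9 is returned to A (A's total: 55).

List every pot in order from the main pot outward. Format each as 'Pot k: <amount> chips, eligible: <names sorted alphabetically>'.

Contributions (after 9 returned to A): A=55, B=14, C=15, D=55, E=47
Pot levels (distinct totals of non-folded players): 14, 15, 47, 55
Layer 1-14: 14 each from A, B, C, D, E = 14*5 = 70 chips; eligible A, B, C, D, E
Layer 15-15: 1 each from A, C, D, E = 1*4 = 4 chips; eligible A, C, D, E
Layer 16-47: 32 each from A, D, E = 32*3 = 96 chips; eligible A, D, E
Layer 48-55: 8 each from A, D = 8*2 = 16 chips; eligible A, D

Pot 1: 70 chips, eligible: A, B, C, D, E
Pot 2: 4 chips, eligible: A, C, D, E
Pot 3: 96 chips, eligible: A, D, E
Pot 4: 16 chips, eligible: A, D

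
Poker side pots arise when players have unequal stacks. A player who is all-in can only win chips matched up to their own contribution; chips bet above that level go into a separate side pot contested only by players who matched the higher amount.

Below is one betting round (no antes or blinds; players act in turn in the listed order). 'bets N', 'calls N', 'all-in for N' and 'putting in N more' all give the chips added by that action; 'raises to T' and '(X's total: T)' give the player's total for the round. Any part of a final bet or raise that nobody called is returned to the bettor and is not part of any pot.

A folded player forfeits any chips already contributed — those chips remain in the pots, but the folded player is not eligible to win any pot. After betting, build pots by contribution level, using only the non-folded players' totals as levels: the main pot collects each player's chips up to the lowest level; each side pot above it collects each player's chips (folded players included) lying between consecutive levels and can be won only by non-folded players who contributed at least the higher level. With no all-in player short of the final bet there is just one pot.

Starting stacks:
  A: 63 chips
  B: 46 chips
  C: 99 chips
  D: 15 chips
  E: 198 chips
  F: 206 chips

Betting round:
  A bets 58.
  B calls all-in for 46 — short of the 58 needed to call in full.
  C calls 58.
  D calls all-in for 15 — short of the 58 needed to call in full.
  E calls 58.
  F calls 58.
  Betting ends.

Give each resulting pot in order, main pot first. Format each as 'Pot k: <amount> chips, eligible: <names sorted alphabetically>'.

Pot 1: 90 chips, eligible: A, B, C, D, E, F
Pot 2: 155 chips, eligible: A, B, C, E, F
Pot 3: 48 chips, eligible: A, C, E, F

Derivation:
Contributions: A=58, B=46, C=58, D=15, E=58, F=58
Pot levels (distinct totals of non-folded players): 15, 46, 58
Layer 1-15: 15 each from A, B, C, D, E, F = 15*6 = 90 chips; eligible A, B, C, D, E, F
Layer 16-46: 31 each from A, B, C, E, F = 31*5 = 155 chips; eligible A, B, C, E, F
Layer 47-58: 12 each from A, C, E, F = 12*4 = 48 chips; eligible A, C, E, F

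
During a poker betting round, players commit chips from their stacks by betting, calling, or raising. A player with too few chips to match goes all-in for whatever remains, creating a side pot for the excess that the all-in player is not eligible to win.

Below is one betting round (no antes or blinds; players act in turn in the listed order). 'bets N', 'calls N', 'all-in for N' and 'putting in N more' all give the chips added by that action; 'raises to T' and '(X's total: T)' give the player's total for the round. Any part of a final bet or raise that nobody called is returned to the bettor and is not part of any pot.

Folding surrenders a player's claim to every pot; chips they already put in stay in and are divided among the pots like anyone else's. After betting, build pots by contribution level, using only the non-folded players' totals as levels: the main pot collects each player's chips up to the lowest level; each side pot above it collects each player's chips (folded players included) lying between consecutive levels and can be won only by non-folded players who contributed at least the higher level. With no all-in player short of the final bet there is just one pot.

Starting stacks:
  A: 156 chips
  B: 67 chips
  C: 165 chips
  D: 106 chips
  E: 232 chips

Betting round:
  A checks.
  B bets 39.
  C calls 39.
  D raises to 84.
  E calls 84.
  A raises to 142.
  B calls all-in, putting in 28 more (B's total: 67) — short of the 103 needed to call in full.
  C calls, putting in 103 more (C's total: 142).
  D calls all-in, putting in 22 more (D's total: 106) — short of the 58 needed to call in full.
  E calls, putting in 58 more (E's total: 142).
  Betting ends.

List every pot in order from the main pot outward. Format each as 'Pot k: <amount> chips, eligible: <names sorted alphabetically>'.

Contributions: A=142, B=67, C=142, D=106, E=142
Pot levels (distinct totals of non-folded players): 67, 106, 142
Layer 1-67: 67 each from A, B, C, D, E = 67*5 = 335 chips; eligible A, B, C, D, E
Layer 68-106: 39 each from A, C, D, E = 39*4 = 156 chips; eligible A, C, D, E
Layer 107-142: 36 each from A, C, E = 36*3 = 108 chips; eligible A, C, E

Pot 1: 335 chips, eligible: A, B, C, D, E
Pot 2: 156 chips, eligible: A, C, D, E
Pot 3: 108 chips, eligible: A, C, E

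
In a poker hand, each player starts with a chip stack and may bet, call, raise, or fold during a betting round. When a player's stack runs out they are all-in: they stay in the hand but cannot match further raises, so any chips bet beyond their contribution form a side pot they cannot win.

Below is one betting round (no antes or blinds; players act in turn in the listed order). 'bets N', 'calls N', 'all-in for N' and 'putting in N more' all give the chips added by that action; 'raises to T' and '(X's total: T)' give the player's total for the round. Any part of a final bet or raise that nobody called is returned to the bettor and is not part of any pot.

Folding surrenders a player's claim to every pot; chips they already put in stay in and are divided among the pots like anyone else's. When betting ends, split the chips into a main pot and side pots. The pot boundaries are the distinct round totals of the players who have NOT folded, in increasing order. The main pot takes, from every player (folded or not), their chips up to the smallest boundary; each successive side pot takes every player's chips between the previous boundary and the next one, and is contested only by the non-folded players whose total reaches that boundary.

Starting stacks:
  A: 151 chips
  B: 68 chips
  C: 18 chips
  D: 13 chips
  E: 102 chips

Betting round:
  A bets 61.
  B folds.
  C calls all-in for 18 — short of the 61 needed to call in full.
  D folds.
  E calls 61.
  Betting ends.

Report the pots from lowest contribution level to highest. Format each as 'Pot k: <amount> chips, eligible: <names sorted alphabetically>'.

Pot 1: 54 chips, eligible: A, C, E
Pot 2: 86 chips, eligible: A, E

Derivation:
Contributions: A=61, C=18, E=61
Folded: B, D
Pot levels (distinct totals of non-folded players): 18, 61
Layer 1-18: 18 each from A, C, E = 18*3 = 54 chips; eligible A, C, E
Layer 19-61: 43 each from A, E = 43*2 = 86 chips; eligible A, E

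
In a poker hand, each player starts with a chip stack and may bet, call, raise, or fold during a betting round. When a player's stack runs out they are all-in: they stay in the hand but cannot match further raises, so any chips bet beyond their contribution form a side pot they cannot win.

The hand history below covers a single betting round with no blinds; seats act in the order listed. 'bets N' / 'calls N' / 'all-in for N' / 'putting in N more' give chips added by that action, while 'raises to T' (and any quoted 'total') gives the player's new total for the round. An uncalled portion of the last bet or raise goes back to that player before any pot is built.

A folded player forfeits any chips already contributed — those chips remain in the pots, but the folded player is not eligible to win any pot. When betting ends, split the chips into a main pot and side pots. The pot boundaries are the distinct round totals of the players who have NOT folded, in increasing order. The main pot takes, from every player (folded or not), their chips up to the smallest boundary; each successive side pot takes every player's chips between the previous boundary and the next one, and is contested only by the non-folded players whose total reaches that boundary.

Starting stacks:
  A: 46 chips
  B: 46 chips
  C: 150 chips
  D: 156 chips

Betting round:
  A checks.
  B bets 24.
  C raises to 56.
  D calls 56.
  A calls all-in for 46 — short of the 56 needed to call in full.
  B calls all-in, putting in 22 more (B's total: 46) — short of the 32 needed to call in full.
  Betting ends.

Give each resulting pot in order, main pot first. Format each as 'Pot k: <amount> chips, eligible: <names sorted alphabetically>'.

Contributions: A=46, B=46, C=56, D=56
Pot levels (distinct totals of non-folded players): 46, 56
Layer 1-46: 46 each from A, B, C, D = 46*4 = 184 chips; eligible A, B, C, D
Layer 47-56: 10 each from C, D = 10*2 = 20 chips; eligible C, D

Pot 1: 184 chips, eligible: A, B, C, D
Pot 2: 20 chips, eligible: C, D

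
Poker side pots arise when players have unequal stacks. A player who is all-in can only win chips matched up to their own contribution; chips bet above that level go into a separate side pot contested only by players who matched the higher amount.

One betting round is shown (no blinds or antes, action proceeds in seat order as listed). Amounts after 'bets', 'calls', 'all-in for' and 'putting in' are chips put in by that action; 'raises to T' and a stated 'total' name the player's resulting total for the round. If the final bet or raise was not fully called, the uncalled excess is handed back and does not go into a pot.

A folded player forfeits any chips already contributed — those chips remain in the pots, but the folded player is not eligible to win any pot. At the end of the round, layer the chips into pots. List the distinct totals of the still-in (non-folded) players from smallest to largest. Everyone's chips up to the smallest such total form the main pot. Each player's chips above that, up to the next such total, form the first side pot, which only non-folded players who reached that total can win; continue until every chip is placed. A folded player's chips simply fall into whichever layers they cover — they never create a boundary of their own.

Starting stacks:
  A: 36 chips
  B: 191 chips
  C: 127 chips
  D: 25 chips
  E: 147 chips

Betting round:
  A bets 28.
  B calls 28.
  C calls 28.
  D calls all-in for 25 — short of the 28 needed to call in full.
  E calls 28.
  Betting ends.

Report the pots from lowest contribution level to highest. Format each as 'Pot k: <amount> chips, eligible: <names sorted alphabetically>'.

Contributions: A=28, B=28, C=28, D=25, E=28
Pot levels (distinct totals of non-folded players): 25, 28
Layer 1-25: 25 each from A, B, C, D, E = 25*5 = 125 chips; eligible A, B, C, D, E
Layer 26-28: 3 each from A, B, C, E = 3*4 = 12 chips; eligible A, B, C, E

Pot 1: 125 chips, eligible: A, B, C, D, E
Pot 2: 12 chips, eligible: A, B, C, E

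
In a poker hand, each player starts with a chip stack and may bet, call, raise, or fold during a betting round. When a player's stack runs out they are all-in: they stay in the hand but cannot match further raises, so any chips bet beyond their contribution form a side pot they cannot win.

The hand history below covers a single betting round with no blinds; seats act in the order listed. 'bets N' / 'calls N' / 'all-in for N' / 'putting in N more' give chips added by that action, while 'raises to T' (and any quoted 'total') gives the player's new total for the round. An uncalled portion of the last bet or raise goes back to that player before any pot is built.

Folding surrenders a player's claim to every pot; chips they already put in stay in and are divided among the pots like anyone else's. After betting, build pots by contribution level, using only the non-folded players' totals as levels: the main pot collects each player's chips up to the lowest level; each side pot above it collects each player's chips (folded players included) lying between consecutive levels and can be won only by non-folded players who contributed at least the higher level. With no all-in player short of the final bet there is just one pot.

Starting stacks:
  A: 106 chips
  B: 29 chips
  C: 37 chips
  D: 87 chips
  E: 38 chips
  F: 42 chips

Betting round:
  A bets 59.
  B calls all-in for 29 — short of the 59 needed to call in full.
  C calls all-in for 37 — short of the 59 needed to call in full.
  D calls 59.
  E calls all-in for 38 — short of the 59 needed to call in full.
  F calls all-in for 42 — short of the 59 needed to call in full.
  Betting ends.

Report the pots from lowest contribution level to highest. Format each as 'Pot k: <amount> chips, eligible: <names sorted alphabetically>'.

Contributions: A=59, B=29, C=37, D=59, E=38, F=42
Pot levels (distinct totals of non-folded players): 29, 37, 38, 42, 59
Layer 1-29: 29 each from A, B, C, D, E, F = 29*6 = 174 chips; eligible A, B, C, D, E, F
Layer 30-37: 8 each from A, C, D, E, F = 8*5 = 40 chips; eligible A, C, D, E, F
Layer 38-38: 1 each from A, D, E, F = 1*4 = 4 chips; eligible A, D, E, F
Layer 39-42: 4 each from A, D, F = 4*3 = 12 chips; eligible A, D, F
Layer 43-59: 17 each from A, D = 17*2 = 34 chips; eligible A, D

Pot 1: 174 chips, eligible: A, B, C, D, E, F
Pot 2: 40 chips, eligible: A, C, D, E, F
Pot 3: 4 chips, eligible: A, D, E, F
Pot 4: 12 chips, eligible: A, D, F
Pot 5: 34 chips, eligible: A, D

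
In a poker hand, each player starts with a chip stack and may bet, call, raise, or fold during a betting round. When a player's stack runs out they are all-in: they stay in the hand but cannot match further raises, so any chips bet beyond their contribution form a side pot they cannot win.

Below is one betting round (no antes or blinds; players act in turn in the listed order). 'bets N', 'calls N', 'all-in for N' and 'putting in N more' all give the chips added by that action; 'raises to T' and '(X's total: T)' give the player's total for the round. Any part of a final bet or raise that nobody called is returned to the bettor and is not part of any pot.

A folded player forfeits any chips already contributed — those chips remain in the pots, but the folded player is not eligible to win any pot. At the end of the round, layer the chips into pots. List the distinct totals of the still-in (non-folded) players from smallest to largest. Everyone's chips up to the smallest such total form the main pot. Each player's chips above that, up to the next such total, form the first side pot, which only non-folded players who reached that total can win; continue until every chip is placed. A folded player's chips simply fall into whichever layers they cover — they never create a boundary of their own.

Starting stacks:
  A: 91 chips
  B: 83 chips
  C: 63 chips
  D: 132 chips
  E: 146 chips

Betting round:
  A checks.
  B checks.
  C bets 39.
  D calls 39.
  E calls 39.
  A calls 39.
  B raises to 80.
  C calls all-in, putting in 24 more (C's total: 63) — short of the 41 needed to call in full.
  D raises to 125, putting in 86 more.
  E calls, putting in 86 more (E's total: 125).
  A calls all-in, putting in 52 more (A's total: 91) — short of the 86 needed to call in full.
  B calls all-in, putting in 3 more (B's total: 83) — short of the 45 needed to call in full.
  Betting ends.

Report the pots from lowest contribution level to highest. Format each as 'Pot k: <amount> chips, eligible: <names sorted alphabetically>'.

Contributions: A=91, B=83, C=63, D=125, E=125
Pot levels (distinct totals of non-folded players): 63, 83, 91, 125
Layer 1-63: 63 each from A, B, C, D, E = 63*5 = 315 chips; eligible A, B, C, D, E
Layer 64-83: 20 each from A, B, D, E = 20*4 = 80 chips; eligible A, B, D, E
Layer 84-91: 8 each from A, D, E = 8*3 = 24 chips; eligible A, D, E
Layer 92-125: 34 each from D, E = 34*2 = 68 chips; eligible D, E

Pot 1: 315 chips, eligible: A, B, C, D, E
Pot 2: 80 chips, eligible: A, B, D, E
Pot 3: 24 chips, eligible: A, D, E
Pot 4: 68 chips, eligible: D, E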